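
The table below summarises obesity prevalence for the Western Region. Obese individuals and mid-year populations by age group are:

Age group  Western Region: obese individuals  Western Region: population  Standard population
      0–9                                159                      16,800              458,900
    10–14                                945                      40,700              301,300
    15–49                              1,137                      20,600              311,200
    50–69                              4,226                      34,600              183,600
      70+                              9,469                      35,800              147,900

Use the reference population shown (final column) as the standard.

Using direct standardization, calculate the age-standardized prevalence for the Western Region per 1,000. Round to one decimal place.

Age-specific rates per 1,000 for the Western Region: 9.464, 23.219, 55.194, 122.139, 264.497.
Standard total = 1,402,900; weights = 0.3271, 0.2148, 0.2218, 0.1309, 0.1054.
Standardized rate: 0.3271×9.464 + 0.2148×23.219 + 0.2218×55.194 + 0.1309×122.139 + 0.1054×264.497 = 64.1950 per 1,000.

64.2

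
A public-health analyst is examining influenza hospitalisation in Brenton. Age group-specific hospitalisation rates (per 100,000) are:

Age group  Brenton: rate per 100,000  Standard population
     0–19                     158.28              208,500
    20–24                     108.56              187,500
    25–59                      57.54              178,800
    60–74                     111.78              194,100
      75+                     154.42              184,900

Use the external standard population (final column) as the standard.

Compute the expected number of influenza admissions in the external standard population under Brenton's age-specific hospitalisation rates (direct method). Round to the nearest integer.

Expected influenza admissions = Σ (standard pop × age-specific rate ÷ 100,000)
= 208,500×158.28/100,000 + 187,500×108.56/100,000 + 178,800×57.54/100,000 + 194,100×111.78/100,000 + 184,900×154.42/100,000
= 330.01 + 203.55 + 102.88 + 216.96 + 285.52 = 1138.93.

1139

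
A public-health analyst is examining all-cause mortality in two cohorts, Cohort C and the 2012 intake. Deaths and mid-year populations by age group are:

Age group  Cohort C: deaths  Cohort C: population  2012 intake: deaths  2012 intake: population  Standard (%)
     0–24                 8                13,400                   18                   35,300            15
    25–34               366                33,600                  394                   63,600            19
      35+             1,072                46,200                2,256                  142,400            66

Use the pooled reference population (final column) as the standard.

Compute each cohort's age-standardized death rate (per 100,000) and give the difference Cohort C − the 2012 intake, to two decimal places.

576.38

Age-specific rates per 100,000 for Cohort C: 59.70, 1089.29, 2320.35.
For the 2012 intake: 50.99, 619.50, 1584.27.
Standard weights: 0.15, 0.19, 0.66.
Cohort C: 0.1500×59.70 + 0.1900×1089.29 + 0.6600×2320.35 = 1747.3481 per 100,000.
The 2012 intake: 0.1500×50.99 + 0.1900×619.50 + 0.6600×1584.27 = 1170.9711 per 100,000.
Difference = 1747.3481 − 1170.9711 = 576.3770.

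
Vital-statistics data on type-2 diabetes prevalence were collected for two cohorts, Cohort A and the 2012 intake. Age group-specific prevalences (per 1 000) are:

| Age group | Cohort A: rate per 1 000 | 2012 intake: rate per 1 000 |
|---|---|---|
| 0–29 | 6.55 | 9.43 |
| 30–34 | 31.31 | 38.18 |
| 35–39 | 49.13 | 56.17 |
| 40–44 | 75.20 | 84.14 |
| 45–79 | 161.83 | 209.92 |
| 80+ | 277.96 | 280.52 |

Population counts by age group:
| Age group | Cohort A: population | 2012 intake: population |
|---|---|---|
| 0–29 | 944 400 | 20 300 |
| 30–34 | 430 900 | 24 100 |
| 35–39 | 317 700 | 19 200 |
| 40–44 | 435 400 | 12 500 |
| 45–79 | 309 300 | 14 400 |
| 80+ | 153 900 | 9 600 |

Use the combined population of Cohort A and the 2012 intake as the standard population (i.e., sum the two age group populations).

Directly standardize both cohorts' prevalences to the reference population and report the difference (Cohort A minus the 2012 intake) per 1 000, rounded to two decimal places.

-10.50

Combined standard total = 2 691 700; weights = 0.3584, 0.1690, 0.1252, 0.1664, 0.1203, 0.0607.
Cohort A: 0.3584×6.55 + 0.1690×31.31 + 0.1252×49.13 + 0.1664×75.20 + 0.1203×161.83 + 0.0607×277.96 = 62.6480 per 1 000.
The 2012 intake: 0.3584×9.43 + 0.1690×38.18 + 0.1252×56.17 + 0.1664×84.14 + 0.1203×209.92 + 0.0607×280.52 = 73.1490 per 1 000.
Difference = 62.6480 − 73.1490 = -10.5010.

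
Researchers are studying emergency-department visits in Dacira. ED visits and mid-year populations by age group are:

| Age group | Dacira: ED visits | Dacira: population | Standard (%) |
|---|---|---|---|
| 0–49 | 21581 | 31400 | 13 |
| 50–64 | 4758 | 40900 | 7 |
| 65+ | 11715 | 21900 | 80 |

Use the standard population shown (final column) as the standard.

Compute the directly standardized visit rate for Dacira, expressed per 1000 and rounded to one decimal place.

525.4

Age-specific rates per 1000 for Dacira: 687.293, 116.333, 534.932.
Standard weights: 0.13, 0.07, 0.80.
Standardized rate: 0.1300×687.293 + 0.0700×116.333 + 0.8000×534.932 = 525.4366 per 1000.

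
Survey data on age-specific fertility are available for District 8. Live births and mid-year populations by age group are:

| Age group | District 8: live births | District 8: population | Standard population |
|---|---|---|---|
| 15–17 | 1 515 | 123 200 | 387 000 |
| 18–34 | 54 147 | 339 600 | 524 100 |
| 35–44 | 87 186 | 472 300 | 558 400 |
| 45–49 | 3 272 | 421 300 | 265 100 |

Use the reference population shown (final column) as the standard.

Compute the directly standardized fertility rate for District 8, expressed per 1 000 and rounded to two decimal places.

111.53

Age-specific rates per 1 000 for District 8: 12.297, 159.443, 184.599, 7.766.
Standard total = 1 734 600; weights = 0.2231, 0.3021, 0.3219, 0.1528.
Standardized rate: 0.2231×12.297 + 0.3021×159.443 + 0.3219×184.599 + 0.1528×7.766 = 111.5313 per 1 000.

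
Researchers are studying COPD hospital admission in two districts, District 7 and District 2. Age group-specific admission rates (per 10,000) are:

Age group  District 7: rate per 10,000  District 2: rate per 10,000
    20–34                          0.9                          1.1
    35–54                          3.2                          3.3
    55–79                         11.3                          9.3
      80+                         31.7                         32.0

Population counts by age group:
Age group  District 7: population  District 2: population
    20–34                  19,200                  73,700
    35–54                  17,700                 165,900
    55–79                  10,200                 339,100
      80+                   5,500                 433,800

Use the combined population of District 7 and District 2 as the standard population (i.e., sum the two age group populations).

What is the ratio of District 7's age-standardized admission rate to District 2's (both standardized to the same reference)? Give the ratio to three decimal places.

1.029

Combined standard total = 1,065,100; weights = 0.0872, 0.1724, 0.3280, 0.4124.
District 7: 0.0872×0.9 + 0.1724×3.2 + 0.3280×11.3 + 0.4124×31.7 = 17.4106 per 10,000.
District 2: 0.0872×1.1 + 0.1724×3.3 + 0.3280×9.3 + 0.4124×32.0 = 16.9131 per 10,000.
Ratio = 17.4106 ÷ 16.9131 = 1.02941.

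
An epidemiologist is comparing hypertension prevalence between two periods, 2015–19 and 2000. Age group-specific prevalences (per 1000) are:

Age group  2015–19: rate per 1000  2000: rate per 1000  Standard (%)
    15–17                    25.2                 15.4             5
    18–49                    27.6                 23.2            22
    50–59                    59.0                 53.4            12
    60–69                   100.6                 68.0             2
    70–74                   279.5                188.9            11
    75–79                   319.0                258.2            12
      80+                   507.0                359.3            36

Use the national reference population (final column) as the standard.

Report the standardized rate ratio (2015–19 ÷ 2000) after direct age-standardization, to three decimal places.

1.376

Standard weights: 0.05, 0.22, 0.12, 0.02, 0.11, 0.12, 0.36.
2015–19: 0.0500×25.2 + 0.2200×27.6 + 0.1200×59.0 + 0.0200×100.6 + 0.1100×279.5 + 0.1200×319.0 + 0.3600×507.0 = 267.9690 per 1000.
2000: 0.0500×15.4 + 0.2200×23.2 + 0.1200×53.4 + 0.0200×68.0 + 0.1100×188.9 + 0.1200×258.2 + 0.3600×359.3 = 194.7530 per 1000.
Ratio = 267.9690 ÷ 194.7530 = 1.37594.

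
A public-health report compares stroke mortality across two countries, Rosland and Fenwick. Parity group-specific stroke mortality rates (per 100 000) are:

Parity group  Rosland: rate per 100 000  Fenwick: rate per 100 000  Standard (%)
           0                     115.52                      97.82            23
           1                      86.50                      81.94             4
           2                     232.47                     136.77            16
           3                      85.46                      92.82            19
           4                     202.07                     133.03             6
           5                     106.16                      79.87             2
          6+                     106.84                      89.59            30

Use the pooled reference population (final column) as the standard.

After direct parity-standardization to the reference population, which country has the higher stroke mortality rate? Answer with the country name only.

Rosland

Standard weights: 0.23, 0.04, 0.16, 0.19, 0.06, 0.02, 0.30.
Rosland: 0.2300×115.52 + 0.0400×86.50 + 0.1600×232.47 + 0.1900×85.46 + 0.0600×202.07 + 0.0200×106.16 + 0.3000×106.84 = 129.7616 per 100 000.
Fenwick: 0.2300×97.82 + 0.0400×81.94 + 0.1600×136.77 + 0.1900×92.82 + 0.0600×133.03 + 0.0200×79.87 + 0.3000×89.59 = 101.7514 per 100 000.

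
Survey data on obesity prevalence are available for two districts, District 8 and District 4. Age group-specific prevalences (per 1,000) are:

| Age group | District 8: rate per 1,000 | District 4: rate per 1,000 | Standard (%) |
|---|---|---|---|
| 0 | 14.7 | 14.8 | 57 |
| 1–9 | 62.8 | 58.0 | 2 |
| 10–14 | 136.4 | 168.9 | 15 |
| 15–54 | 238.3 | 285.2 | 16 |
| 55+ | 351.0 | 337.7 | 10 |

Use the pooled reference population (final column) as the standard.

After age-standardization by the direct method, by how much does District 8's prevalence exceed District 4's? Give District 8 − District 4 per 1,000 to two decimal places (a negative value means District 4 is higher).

Standard weights: 0.57, 0.02, 0.15, 0.16, 0.10.
District 8: 0.5700×14.7 + 0.0200×62.8 + 0.1500×136.4 + 0.1600×238.3 + 0.1000×351.0 = 103.3230 per 1,000.
District 4: 0.5700×14.8 + 0.0200×58.0 + 0.1500×168.9 + 0.1600×285.2 + 0.1000×337.7 = 114.3330 per 1,000.
Difference = 103.3230 − 114.3330 = -11.0100.

-11.01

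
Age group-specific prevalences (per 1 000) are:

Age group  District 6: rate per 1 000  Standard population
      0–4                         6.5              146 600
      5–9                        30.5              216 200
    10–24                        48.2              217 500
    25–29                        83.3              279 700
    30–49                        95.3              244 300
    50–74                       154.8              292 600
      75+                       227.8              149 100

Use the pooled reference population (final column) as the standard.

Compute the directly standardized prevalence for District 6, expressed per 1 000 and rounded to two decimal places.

93.06

Standard total = 1 546 000; weights = 0.0948, 0.1398, 0.1407, 0.1809, 0.1580, 0.1893, 0.0964.
Standardized rate: 0.0948×6.5 + 0.1398×30.5 + 0.1407×48.2 + 0.1809×83.3 + 0.1580×95.3 + 0.1893×154.8 + 0.0964×227.8 = 93.0600 per 1 000.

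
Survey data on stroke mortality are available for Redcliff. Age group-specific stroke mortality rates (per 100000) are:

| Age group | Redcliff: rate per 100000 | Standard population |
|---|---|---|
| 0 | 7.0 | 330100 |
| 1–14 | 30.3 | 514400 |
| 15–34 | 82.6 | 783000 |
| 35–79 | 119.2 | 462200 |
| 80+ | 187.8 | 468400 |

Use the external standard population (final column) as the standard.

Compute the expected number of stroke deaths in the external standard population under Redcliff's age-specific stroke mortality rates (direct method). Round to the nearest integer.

Expected stroke deaths = Σ (standard pop × age-specific rate ÷ 100000)
= 330100×7.0/100000 + 514400×30.3/100000 + 783000×82.6/100000 + 462200×119.2/100000 + 468400×187.8/100000
= 23.11 + 155.86 + 646.76 + 550.94 + 879.66 = 2256.33.

2256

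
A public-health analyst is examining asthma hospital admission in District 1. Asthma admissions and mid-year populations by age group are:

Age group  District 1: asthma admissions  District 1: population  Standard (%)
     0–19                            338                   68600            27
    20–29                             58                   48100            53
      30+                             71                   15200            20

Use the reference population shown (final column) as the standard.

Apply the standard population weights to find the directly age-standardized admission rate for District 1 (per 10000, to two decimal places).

29.04

Age-specific rates per 10000 for District 1: 49.27, 12.06, 46.71.
Standard weights: 0.27, 0.53, 0.20.
Standardized rate: 0.2700×49.27 + 0.5300×12.06 + 0.2000×46.71 = 29.0362 per 10000.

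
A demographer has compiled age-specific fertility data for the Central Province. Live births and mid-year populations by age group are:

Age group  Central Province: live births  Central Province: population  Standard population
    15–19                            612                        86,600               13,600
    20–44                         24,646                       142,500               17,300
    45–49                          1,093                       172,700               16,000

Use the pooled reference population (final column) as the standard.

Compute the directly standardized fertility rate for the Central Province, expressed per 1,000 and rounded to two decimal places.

68.01

Age-specific rates per 1,000 for the Central Province: 7.067, 172.954, 6.329.
Standard total = 46,900; weights = 0.2900, 0.3689, 0.3412.
Standardized rate: 0.2900×7.067 + 0.3689×172.954 + 0.3412×6.329 = 68.0061 per 1,000.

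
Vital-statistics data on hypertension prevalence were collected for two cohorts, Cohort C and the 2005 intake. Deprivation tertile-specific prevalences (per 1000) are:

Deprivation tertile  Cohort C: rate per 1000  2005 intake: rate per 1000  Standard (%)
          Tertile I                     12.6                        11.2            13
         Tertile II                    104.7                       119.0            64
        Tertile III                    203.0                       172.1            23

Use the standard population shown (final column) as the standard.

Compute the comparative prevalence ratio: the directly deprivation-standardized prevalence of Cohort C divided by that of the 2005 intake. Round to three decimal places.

0.984

Standard weights: 0.13, 0.64, 0.23.
Cohort C: 0.1300×12.6 + 0.6400×104.7 + 0.2300×203.0 = 115.3360 per 1000.
The 2005 intake: 0.1300×11.2 + 0.6400×119.0 + 0.2300×172.1 = 117.1990 per 1000.
Ratio = 115.3360 ÷ 117.1990 = 0.98410.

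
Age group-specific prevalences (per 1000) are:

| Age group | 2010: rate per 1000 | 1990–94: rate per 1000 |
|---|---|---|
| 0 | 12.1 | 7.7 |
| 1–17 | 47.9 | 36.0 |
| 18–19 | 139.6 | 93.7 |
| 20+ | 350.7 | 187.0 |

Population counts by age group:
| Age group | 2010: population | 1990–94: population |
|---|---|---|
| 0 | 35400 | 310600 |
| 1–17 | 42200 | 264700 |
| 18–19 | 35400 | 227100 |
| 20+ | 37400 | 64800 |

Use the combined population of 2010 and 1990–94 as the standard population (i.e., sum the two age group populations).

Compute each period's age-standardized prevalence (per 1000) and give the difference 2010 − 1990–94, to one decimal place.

33.4

Combined standard total = 1017600; weights = 0.3400, 0.3016, 0.2580, 0.1004.
2010: 0.3400×12.1 + 0.3016×47.9 + 0.2580×139.6 + 0.1004×350.7 = 89.7933 per 1000.
1990–94: 0.3400×7.7 + 0.3016×36.0 + 0.2580×93.7 + 0.1004×187.0 = 56.4271 per 1000.
Difference = 89.7933 − 56.4271 = 33.3662.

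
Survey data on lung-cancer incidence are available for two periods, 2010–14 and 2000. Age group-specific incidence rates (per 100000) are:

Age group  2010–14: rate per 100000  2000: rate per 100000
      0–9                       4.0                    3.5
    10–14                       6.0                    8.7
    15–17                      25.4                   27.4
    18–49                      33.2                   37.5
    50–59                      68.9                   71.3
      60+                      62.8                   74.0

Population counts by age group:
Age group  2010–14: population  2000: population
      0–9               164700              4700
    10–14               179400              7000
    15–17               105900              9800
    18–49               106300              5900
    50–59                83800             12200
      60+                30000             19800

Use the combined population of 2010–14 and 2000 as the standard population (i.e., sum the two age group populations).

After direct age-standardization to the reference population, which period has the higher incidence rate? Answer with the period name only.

Combined standard total = 729500; weights = 0.2322, 0.2555, 0.1586, 0.1538, 0.1316, 0.0683.
2010–14: 0.2322×4.0 + 0.2555×6.0 + 0.1586×25.4 + 0.1538×33.2 + 0.1316×68.9 + 0.0683×62.8 = 24.9509 per 100000.
2000: 0.2322×3.5 + 0.2555×8.7 + 0.1586×27.4 + 0.1538×37.5 + 0.1316×71.3 + 0.0683×74.0 = 27.5836 per 100000.

2000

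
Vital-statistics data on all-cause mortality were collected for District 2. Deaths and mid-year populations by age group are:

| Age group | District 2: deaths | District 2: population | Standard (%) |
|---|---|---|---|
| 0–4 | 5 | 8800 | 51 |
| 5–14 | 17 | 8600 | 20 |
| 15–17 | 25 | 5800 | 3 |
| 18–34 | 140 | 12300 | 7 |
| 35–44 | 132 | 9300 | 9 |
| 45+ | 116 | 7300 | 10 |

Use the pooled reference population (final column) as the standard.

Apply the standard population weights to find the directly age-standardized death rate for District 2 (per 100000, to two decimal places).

Age-specific rates per 100000 for District 2: 56.82, 197.67, 431.03, 1138.21, 1419.35, 1589.04.
Standard weights: 0.51, 0.20, 0.03, 0.07, 0.09, 0.10.
Standardized rate: 0.5100×56.82 + 0.2000×197.67 + 0.0300×431.03 + 0.0700×1138.21 + 0.0900×1419.35 + 0.1000×1589.04 = 447.7640 per 100000.

447.76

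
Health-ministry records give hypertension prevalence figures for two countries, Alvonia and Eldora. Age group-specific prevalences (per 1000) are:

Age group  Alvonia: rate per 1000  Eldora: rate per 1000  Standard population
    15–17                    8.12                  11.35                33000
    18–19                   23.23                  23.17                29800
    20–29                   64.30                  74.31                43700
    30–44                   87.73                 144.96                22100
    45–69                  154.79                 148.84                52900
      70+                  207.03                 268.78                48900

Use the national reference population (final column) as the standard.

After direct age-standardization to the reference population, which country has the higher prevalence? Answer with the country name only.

Eldora

Standard total = 230400; weights = 0.1432, 0.1293, 0.1897, 0.0959, 0.2296, 0.2122.
Alvonia: 0.1432×8.12 + 0.1293×23.23 + 0.1897×64.30 + 0.0959×87.73 + 0.2296×154.79 + 0.2122×207.03 = 104.2583 per 1000.
Eldora: 0.1432×11.35 + 0.1293×23.17 + 0.1897×74.31 + 0.0959×144.96 + 0.2296×148.84 + 0.2122×268.78 = 123.8410 per 1000.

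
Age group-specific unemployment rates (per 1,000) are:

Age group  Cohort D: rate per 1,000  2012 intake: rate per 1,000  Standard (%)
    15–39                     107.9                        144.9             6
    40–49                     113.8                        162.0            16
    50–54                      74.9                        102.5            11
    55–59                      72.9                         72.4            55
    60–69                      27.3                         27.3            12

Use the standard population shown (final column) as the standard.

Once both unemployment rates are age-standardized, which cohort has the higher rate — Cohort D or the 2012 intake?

2012 intake

Standard weights: 0.06, 0.16, 0.11, 0.55, 0.12.
Cohort D: 0.0600×107.9 + 0.1600×113.8 + 0.1100×74.9 + 0.5500×72.9 + 0.1200×27.3 = 76.2920 per 1,000.
The 2012 intake: 0.0600×144.9 + 0.1600×162.0 + 0.1100×102.5 + 0.5500×72.4 + 0.1200×27.3 = 88.9850 per 1,000.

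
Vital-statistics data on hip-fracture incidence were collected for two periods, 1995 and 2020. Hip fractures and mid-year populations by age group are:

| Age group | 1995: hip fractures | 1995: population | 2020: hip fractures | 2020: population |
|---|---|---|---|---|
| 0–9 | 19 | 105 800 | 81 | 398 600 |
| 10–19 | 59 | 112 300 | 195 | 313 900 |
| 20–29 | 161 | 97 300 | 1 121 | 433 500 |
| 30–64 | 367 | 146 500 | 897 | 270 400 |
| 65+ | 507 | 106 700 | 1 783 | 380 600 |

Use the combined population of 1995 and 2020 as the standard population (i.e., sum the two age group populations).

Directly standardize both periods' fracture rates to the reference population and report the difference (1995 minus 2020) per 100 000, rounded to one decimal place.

Age-specific rates per 100 000 for 1995: 17.96, 52.54, 165.47, 250.51, 475.16.
For 2020: 20.32, 62.12, 258.59, 331.73, 468.47.
Combined standard total = 2 365 600; weights = 0.2132, 0.1802, 0.2244, 0.1762, 0.2060.
1995: 0.2132×17.96 + 0.1802×52.54 + 0.2244×165.47 + 0.1762×250.51 + 0.2060×475.16 = 192.4526 per 100 000.
2020: 0.2132×20.32 + 0.1802×62.12 + 0.2244×258.59 + 0.1762×331.73 + 0.2060×468.47 = 228.5136 per 100 000.
Difference = 192.4526 − 228.5136 = -36.0610.

-36.1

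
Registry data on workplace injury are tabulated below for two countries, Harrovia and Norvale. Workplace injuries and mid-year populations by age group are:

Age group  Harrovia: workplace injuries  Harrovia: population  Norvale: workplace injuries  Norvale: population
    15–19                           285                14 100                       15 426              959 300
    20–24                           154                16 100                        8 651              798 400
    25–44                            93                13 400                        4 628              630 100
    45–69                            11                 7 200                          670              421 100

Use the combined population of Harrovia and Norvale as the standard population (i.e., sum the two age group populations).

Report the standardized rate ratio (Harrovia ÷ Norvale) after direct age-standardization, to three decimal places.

1.090

Age-specific rates per 10 000 for Harrovia: 202.13, 95.65, 69.40, 15.28.
For Norvale: 160.80, 108.35, 73.45, 15.91.
Combined standard total = 2 859 700; weights = 0.3404, 0.2848, 0.2250, 0.1498.
Harrovia: 0.3404×202.13 + 0.2848×95.65 + 0.2250×69.40 + 0.1498×15.28 = 113.9504 per 10 000.
Norvale: 0.3404×160.80 + 0.2848×108.35 + 0.2250×73.45 + 0.1498×15.91 = 104.5077 per 10 000.
Ratio = 113.9504 ÷ 104.5077 = 1.09035.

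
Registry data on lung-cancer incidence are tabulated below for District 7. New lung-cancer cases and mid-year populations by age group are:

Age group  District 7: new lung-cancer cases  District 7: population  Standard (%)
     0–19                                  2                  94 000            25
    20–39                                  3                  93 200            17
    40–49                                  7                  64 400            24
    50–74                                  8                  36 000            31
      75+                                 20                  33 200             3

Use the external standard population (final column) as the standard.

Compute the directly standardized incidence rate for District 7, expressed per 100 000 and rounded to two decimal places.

12.38

Age-specific rates per 100 000 for District 7: 2.13, 3.22, 10.87, 22.22, 60.24.
Standard weights: 0.25, 0.17, 0.24, 0.31, 0.03.
Standardized rate: 0.2500×2.13 + 0.1700×3.22 + 0.2400×10.87 + 0.3100×22.22 + 0.0300×60.24 = 12.3839 per 100 000.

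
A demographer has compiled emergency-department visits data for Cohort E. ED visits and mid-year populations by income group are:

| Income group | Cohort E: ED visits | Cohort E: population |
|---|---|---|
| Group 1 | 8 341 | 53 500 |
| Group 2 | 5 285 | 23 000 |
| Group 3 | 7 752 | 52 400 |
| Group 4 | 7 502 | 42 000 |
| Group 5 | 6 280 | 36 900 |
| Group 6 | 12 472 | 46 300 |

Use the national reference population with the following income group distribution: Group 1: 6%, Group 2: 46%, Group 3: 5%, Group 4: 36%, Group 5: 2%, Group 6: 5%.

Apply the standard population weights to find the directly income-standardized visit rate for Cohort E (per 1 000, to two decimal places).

Income-specific rates per 1 000 for Cohort E: 155.907, 229.783, 147.939, 178.619, 170.190, 269.374.
Standard weights: 0.06, 0.46, 0.05, 0.36, 0.02, 0.05.
Standardized rate: 0.0600×155.907 + 0.4600×229.783 + 0.0500×147.939 + 0.3600×178.619 + 0.0200×170.190 + 0.0500×269.374 = 203.6267 per 1 000.

203.63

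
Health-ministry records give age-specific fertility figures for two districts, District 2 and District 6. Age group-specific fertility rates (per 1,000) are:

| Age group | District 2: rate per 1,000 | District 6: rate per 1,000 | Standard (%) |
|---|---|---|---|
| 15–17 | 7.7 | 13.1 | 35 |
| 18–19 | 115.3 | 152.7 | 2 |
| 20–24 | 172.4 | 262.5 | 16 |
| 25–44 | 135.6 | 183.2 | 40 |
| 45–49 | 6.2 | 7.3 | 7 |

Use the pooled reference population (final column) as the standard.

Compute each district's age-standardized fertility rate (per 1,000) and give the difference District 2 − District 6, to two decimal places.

Standard weights: 0.35, 0.02, 0.16, 0.40, 0.07.
District 2: 0.3500×7.7 + 0.0200×115.3 + 0.1600×172.4 + 0.4000×135.6 + 0.0700×6.2 = 87.2590 per 1,000.
District 6: 0.3500×13.1 + 0.0200×152.7 + 0.1600×262.5 + 0.4000×183.2 + 0.0700×7.3 = 123.4300 per 1,000.
Difference = 87.2590 − 123.4300 = -36.1710.

-36.17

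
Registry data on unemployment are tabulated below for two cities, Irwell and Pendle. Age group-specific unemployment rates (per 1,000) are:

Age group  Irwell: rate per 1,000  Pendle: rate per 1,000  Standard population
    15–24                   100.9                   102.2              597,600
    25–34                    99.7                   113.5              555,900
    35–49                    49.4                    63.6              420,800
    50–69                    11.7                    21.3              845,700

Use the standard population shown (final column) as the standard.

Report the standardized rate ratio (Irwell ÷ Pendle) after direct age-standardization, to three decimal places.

0.867

Standard total = 2,420,000; weights = 0.2469, 0.2297, 0.1739, 0.3495.
Irwell: 0.2469×100.9 + 0.2297×99.7 + 0.1739×49.4 + 0.3495×11.7 = 60.4972 per 1,000.
Pendle: 0.2469×102.2 + 0.2297×113.5 + 0.1739×63.6 + 0.3495×21.3 = 69.8123 per 1,000.
Ratio = 60.4972 ÷ 69.8123 = 0.86657.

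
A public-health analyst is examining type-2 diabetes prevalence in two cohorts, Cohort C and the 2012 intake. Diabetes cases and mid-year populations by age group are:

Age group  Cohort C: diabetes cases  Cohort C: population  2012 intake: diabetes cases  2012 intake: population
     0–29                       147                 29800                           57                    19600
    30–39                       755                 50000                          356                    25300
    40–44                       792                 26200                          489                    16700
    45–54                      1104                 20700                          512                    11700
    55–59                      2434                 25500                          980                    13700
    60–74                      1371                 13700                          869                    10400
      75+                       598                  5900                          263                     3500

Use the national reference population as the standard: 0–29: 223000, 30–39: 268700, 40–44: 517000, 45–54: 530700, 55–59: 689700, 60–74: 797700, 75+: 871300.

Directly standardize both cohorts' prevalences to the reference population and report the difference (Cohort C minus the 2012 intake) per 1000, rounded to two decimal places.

Age-specific rates per 1000 for Cohort C: 4.933, 15.100, 30.229, 53.333, 95.451, 100.073, 101.356.
For the 2012 intake: 2.908, 14.071, 29.281, 43.761, 71.533, 83.558, 75.143.
Standard total = 3898100; weights = 0.0572, 0.0689, 0.1326, 0.1361, 0.1769, 0.2046, 0.2235.
Cohort C: 0.0572×4.933 + 0.0689×15.100 + 0.1326×30.229 + 0.1361×53.333 + 0.1769×95.451 + 0.2046×100.073 + 0.2235×101.356 = 72.6154 per 1000.
The 2012 intake: 0.0572×2.908 + 0.0689×14.071 + 0.1326×29.281 + 0.1361×43.761 + 0.1769×71.533 + 0.2046×83.558 + 0.2235×75.143 = 57.5290 per 1000.
Difference = 72.6154 − 57.5290 = 15.0864.

15.09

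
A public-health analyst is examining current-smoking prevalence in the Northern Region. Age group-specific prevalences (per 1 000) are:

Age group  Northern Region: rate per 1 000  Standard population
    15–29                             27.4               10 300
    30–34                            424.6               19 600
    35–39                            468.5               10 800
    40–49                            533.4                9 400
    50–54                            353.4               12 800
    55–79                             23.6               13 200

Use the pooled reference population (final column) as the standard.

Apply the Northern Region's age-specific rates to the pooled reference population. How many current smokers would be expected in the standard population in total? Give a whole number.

23513

Expected current smokers = Σ (standard pop × age-specific rate ÷ 1 000)
= 10 300×27.4/1 000 + 19 600×424.6/1 000 + 10 800×468.5/1 000 + 9 400×533.4/1 000 + 12 800×353.4/1 000 + 13 200×23.6/1 000
= 282.22 + 8322.16 + 5059.80 + 5013.96 + 4523.52 + 311.52 = 23513.18.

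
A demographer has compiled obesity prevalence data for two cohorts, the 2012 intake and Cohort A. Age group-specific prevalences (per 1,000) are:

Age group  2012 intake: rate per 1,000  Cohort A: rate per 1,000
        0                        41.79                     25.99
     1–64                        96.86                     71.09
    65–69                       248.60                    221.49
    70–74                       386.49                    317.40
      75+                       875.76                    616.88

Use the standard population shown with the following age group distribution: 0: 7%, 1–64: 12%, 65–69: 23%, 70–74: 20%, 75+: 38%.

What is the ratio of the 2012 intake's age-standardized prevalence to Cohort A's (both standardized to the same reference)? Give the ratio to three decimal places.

Standard weights: 0.07, 0.12, 0.23, 0.20, 0.38.
The 2012 intake: 0.0700×41.79 + 0.1200×96.86 + 0.2300×248.60 + 0.2000×386.49 + 0.3800×875.76 = 481.8133 per 1,000.
Cohort A: 0.0700×25.99 + 0.1200×71.09 + 0.2300×221.49 + 0.2000×317.40 + 0.3800×616.88 = 359.1872 per 1,000.
Ratio = 481.8133 ÷ 359.1872 = 1.34140.

1.341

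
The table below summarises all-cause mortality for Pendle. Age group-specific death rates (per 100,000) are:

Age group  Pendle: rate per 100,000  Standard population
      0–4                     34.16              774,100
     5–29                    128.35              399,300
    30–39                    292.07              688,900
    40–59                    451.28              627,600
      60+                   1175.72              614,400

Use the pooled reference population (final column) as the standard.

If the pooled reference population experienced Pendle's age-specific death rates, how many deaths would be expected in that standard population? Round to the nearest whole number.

12845

Expected deaths = Σ (standard pop × age-specific rate ÷ 100,000)
= 774,100×34.16/100,000 + 399,300×128.35/100,000 + 688,900×292.07/100,000 + 627,600×451.28/100,000 + 614,400×1175.72/100,000
= 264.43 + 512.50 + 2012.07 + 2832.23 + 7223.62 = 12844.86.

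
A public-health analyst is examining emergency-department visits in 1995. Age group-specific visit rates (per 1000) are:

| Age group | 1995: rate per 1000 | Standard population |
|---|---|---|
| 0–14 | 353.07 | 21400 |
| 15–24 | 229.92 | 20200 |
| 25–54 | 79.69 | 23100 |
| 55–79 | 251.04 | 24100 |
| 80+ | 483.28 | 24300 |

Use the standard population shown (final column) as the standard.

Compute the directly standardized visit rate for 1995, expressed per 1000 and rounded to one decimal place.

281.5

Standard total = 113100; weights = 0.1892, 0.1786, 0.2042, 0.2131, 0.2149.
Standardized rate: 0.1892×353.07 + 0.1786×229.92 + 0.2042×79.69 + 0.2131×251.04 + 0.2149×483.28 = 281.4738 per 1000.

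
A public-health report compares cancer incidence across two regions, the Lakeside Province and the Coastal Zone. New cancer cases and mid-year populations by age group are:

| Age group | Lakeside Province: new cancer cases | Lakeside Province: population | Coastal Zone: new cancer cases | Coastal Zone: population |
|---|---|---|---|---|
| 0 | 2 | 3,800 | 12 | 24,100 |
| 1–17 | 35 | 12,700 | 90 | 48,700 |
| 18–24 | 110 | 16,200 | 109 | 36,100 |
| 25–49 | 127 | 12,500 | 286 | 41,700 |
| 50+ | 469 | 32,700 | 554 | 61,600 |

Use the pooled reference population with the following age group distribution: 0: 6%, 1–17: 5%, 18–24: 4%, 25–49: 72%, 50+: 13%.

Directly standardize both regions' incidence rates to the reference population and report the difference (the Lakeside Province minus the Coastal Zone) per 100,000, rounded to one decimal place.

Age-specific rates per 100,000 for the Lakeside Province: 52.63, 275.59, 679.01, 1016.00, 1434.25.
For the Coastal Zone: 49.79, 184.80, 301.94, 685.85, 899.35.
Standard weights: 0.06, 0.05, 0.04, 0.72, 0.13.
The Lakeside Province: 0.0600×52.63 + 0.0500×275.59 + 0.0400×679.01 + 0.7200×1016.00 + 0.1300×1434.25 = 962.0705 per 100,000.
The Coastal Zone: 0.0600×49.79 + 0.0500×184.80 + 0.0400×301.94 + 0.7200×685.85 + 0.1300×899.35 = 635.0339 per 100,000.
Difference = 962.0705 − 635.0339 = 327.0366.

327.0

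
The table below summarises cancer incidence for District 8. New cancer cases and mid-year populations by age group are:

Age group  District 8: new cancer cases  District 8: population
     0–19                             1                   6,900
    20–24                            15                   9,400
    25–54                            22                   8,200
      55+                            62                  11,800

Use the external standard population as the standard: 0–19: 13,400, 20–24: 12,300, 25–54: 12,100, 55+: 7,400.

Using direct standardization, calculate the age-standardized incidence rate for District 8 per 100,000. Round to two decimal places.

205.56

Age-specific rates per 100,000 for District 8: 14.49, 159.57, 268.29, 525.42.
Standard total = 45,200; weights = 0.2965, 0.2721, 0.2677, 0.1637.
Standardized rate: 0.2965×14.49 + 0.2721×159.57 + 0.2677×268.29 + 0.1637×525.42 = 205.5630 per 100,000.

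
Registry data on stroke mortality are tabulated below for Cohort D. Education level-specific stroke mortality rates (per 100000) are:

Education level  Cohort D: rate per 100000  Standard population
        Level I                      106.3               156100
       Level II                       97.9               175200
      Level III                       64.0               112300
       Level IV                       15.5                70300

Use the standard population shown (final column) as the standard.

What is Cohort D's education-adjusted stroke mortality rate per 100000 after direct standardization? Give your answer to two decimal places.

Standard total = 513900; weights = 0.3038, 0.3409, 0.2185, 0.1368.
Standardized rate: 0.3038×106.3 + 0.3409×97.9 + 0.2185×64.0 + 0.1368×15.5 = 81.7715 per 100000.

81.77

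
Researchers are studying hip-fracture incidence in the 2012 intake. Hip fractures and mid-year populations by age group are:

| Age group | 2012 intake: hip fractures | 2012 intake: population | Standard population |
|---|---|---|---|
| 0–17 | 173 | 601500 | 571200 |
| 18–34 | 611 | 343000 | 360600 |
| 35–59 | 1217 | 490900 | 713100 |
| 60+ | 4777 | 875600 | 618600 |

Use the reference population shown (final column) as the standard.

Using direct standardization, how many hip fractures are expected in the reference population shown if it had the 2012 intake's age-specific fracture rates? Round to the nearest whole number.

5949

Age-specific rates per 100000 for the 2012 intake: 28.76, 178.13, 247.91, 545.57.
Expected hip fractures = Σ (standard pop × age-specific rate ÷ 100000)
= 571200×28.76/100000 + 360600×178.13/100000 + 713100×247.91/100000 + 618600×545.57/100000
= 164.29 + 642.35 + 1767.86 + 3374.89 = 5949.39.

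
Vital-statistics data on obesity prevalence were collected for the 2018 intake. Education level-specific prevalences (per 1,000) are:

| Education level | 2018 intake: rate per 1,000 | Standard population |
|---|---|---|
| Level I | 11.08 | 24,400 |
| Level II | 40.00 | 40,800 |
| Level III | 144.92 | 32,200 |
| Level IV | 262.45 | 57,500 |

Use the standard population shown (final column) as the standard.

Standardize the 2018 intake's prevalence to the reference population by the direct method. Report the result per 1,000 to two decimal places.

Standard total = 154,900; weights = 0.1575, 0.2634, 0.2079, 0.3712.
Standardized rate: 0.1575×11.08 + 0.2634×40.00 + 0.2079×144.92 + 0.3712×262.45 = 139.8299 per 1,000.

139.83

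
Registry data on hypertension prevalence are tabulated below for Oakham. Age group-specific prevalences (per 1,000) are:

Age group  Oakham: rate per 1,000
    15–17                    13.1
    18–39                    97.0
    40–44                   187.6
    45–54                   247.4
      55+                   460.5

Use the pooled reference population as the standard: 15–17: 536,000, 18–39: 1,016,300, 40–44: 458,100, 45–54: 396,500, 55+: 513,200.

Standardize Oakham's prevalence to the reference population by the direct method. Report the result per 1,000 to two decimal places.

Standard total = 2,920,100; weights = 0.1836, 0.3480, 0.1569, 0.1358, 0.1757.
Standardized rate: 0.1836×13.1 + 0.3480×97.0 + 0.1569×187.6 + 0.1358×247.4 + 0.1757×460.5 = 180.1188 per 1,000.

180.12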